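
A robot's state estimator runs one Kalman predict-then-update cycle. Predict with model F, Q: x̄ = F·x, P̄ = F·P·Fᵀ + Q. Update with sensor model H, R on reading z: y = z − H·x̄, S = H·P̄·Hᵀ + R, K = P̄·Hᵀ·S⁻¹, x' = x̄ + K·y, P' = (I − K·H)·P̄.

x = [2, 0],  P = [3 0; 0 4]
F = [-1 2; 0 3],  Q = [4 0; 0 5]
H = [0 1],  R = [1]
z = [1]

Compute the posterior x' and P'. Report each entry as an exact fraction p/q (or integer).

x' = [-10/7, 41/42]
P' = [65/7 4/7; 4/7 41/42]

x̄ = F·x = [-2, 0]
P̄ = F·P·Fᵀ + Q = [23 24; 24 41]
y = z − H·x̄ = [1]
S = H·P̄·Hᵀ + R = [42]
K = P̄·Hᵀ·S⁻¹ = [4/7; 41/42]
x' = x̄ + K·y = [-10/7, 41/42]
P' = (I − K·H)·P̄ = [65/7 4/7; 4/7 41/42]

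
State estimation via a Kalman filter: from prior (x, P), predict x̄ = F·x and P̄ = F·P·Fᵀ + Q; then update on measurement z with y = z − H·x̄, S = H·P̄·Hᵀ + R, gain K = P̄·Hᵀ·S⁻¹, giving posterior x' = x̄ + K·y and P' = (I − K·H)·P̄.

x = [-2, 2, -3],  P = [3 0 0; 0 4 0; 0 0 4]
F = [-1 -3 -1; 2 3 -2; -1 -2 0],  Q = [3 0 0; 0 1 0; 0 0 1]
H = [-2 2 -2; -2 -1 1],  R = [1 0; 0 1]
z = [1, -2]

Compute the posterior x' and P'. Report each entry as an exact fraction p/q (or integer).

x̄ = F·x = [-1, 8, -2]
P̄ = F·P·Fᵀ + Q = [46 -34 27; -34 65 -30; 27 -30 20]
y = z − H·x̄ = [-21, 6]
S = H·P̄·Hᵀ + R = [1253 16; 16 86]
K = P̄·Hᵀ·S⁻¹ = [-8954/53751 -35419/107502; 3770/17917 -12653/35834; -6590/53751 -1274/53751]
x' = x̄ + K·y = [9342/17917, 26207/17917, 7748/17917]
P' = (I − K·H)·P̄ = [14791/107502 2961/35834 1523/53751; 2961/35834 42259/35834 17764/17917; 1523/53751 17764/17917 55064/53751]

x' = [9342/17917, 26207/17917, 7748/17917]
P' = [14791/107502 2961/35834 1523/53751; 2961/35834 42259/35834 17764/17917; 1523/53751 17764/17917 55064/53751]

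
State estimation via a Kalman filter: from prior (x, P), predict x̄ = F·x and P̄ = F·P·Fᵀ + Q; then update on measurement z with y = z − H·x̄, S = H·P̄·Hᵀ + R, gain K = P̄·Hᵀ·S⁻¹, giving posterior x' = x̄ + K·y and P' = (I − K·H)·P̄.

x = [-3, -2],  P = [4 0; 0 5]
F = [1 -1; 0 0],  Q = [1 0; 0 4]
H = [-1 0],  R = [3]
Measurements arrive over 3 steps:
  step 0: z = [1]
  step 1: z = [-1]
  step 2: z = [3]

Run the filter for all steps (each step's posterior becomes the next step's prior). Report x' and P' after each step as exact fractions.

step 0: x̄ = F·x = [-1, 0]
step 0: P̄ = F·P·Fᵀ + Q = [10 0; 0 4]
step 0: y = z − H·x̄ = [0]
step 0: S = H·P̄·Hᵀ + R = [13]
step 0: K = P̄·Hᵀ·S⁻¹ = [-10/13; 0]
step 0: x' = x̄ + K·y = [-1, 0]
step 0: P' = (I − K·H)·P̄ = [30/13 0; 0 4]
step 1: x̄ = F·x = [-1, 0]
step 1: P̄ = F·P·Fᵀ + Q = [95/13 0; 0 4]
step 1: y = z − H·x̄ = [-2]
step 1: S = H·P̄·Hᵀ + R = [134/13]
step 1: K = P̄·Hᵀ·S⁻¹ = [-95/134; 0]
step 1: x' = x̄ + K·y = [28/67, 0]
step 1: P' = (I − K·H)·P̄ = [285/134 0; 0 4]
step 2: x̄ = F·x = [28/67, 0]
step 2: P̄ = F·P·Fᵀ + Q = [955/134 0; 0 4]
step 2: y = z − H·x̄ = [229/67]
step 2: S = H·P̄·Hᵀ + R = [1357/134]
step 2: K = P̄·Hᵀ·S⁻¹ = [-955/1357; 0]
step 2: x' = x̄ + K·y = [-2697/1357, 0]
step 2: P' = (I − K·H)·P̄ = [2865/1357 0; 0 4]

step 0: x' = [-1, 0], P' = [30/13 0; 0 4]
step 1: x' = [28/67, 0], P' = [285/134 0; 0 4]
step 2: x' = [-2697/1357, 0], P' = [2865/1357 0; 0 4]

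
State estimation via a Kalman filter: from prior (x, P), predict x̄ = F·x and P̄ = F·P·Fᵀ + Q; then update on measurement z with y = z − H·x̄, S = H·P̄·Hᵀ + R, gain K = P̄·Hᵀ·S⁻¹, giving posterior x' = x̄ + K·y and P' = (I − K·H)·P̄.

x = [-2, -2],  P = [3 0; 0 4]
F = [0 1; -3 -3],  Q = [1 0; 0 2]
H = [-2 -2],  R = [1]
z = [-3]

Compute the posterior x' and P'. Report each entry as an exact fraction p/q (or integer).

x̄ = F·x = [-2, 12]
P̄ = F·P·Fᵀ + Q = [5 -12; -12 65]
y = z − H·x̄ = [17]
S = H·P̄·Hᵀ + R = [185]
K = P̄·Hᵀ·S⁻¹ = [14/185; -106/185]
x' = x̄ + K·y = [-132/185, 418/185]
P' = (I − K·H)·P̄ = [729/185 -736/185; -736/185 789/185]

x' = [-132/185, 418/185]
P' = [729/185 -736/185; -736/185 789/185]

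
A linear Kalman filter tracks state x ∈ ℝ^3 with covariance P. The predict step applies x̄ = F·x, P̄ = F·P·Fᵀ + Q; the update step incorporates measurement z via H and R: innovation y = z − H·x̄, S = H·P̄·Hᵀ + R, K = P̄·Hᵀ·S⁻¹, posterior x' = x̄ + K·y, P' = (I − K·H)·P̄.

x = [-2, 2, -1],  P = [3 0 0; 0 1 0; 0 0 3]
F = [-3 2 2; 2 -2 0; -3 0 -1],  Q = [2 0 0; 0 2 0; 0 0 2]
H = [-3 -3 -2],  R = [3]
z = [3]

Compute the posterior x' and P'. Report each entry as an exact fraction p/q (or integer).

x' = [817/338, -944/169, 1125/338]
P' = [2889/338 -1054/169 -1005/338; -1054/169 1890/169 -1290/169; -1005/338 -1290/169 5487/338]

x̄ = F·x = [8, -8, 7]
P̄ = F·P·Fᵀ + Q = [45 -22 21; -22 18 -18; 21 -18 32]
y = z − H·x̄ = [17]
S = H·P̄·Hᵀ + R = [338]
K = P̄·Hᵀ·S⁻¹ = [-111/338; 24/169; -73/338]
x' = x̄ + K·y = [817/338, -944/169, 1125/338]
P' = (I − K·H)·P̄ = [2889/338 -1054/169 -1005/338; -1054/169 1890/169 -1290/169; -1005/338 -1290/169 5487/338]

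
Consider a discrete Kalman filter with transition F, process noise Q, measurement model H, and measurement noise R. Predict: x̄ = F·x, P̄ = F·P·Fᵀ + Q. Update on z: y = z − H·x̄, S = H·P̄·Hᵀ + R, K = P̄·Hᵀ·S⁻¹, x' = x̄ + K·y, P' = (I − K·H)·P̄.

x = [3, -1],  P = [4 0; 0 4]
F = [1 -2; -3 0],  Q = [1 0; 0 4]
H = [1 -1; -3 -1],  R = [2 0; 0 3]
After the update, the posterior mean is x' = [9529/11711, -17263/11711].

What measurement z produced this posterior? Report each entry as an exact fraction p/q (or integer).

x̄ = F·x = [5, -9]
P̄ = F·P·Fᵀ + Q = [21 -12; -12 40]
S = H·P̄·Hᵀ + R = [87 -47; -47 160]
K = P̄·Hᵀ·S⁻¹ = [2883/11711 -2886/11711; -8508/11711 -2792/11711]
x' − x̄ = [-49026/11711, 88136/11711] = K·y
y = (KᵀK)⁻¹·Kᵀ·(x' − x̄) = [-12, 5]
z = y + H·x̄ = [-12, 5] + [14, -6] = [2, -1]

z = [2, -1]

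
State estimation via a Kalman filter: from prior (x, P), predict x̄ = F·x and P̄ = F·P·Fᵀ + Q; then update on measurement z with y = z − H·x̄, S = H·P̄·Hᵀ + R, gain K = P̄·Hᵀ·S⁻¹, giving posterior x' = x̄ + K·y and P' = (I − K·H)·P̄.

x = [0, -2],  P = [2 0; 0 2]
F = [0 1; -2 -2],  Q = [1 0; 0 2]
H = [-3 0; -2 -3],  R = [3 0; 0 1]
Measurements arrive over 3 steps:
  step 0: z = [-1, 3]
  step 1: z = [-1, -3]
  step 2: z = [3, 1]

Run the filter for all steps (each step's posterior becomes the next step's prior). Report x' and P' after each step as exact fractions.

step 0: x' = [157/1162, -622/581], P' = [345/1162 -116/581; -116/581 142/581]
step 1: x' = [-643/68450, 35561/34225], P' = [17391/68450 -5582/34225; -5582/34225 7228/34225]
step 2: x' = [-176555/392478, -110999/981195], P' = [198457/784956 -31859/196239; -31859/196239 206756/981195]

step 0: x̄ = F·x = [-2, 4]
step 0: P̄ = F·P·Fᵀ + Q = [3 -4; -4 18]
step 0: y = z − H·x̄ = [-7, 11]
step 0: S = H·P̄·Hᵀ + R = [30 -18; -18 127]
step 0: K = P̄·Hᵀ·S⁻¹ = [-345/1162 3/581; 116/581 -194/581]
step 0: x' = x̄ + K·y = [157/1162, -622/581]
step 0: P' = (I − K·H)·P̄ = [345/1162 -116/581; -116/581 142/581]
step 1: x̄ = F·x = [-622/581, 1087/581]
step 1: P̄ = F·P·Fᵀ + Q = [723/581 -52/581; -52/581 1492/581]
step 1: y = z − H·x̄ = [-2447/581, 274/581]
step 1: S = H·P̄·Hᵀ + R = [8250/581 3870/581; 3870/581 16277/581]
step 1: K = P̄·Hᵀ·S⁻¹ = [-17391/68450 -129/6845; 5582/34225 -2104/6845]
step 1: x' = x̄ + K·y = [-643/68450, 35561/34225]
step 1: P' = (I − K·H)·P̄ = [17391/68450 -5582/34225; -5582/34225 7228/34225]
step 2: x̄ = F·x = [35561/34225, -70479/34225]
step 2: P̄ = F·P·Fᵀ + Q = [41453/34225 -3292/34225; -3292/34225 87488/34225]
step 2: y = z − H·x̄ = [209358/34225, -21218/6845]
step 2: S = H·P̄·Hᵀ + R = [475752/34225 43818/6845; 43818/6845 37917/1369]
step 2: K = P̄·Hᵀ·S⁻¹ = [-198457/784956 -7303/392478; 31859/196239 -301678/981195]
step 2: x' = x̄ + K·y = [-176555/392478, -110999/981195]
step 2: P' = (I − K·H)·P̄ = [198457/784956 -31859/196239; -31859/196239 206756/981195]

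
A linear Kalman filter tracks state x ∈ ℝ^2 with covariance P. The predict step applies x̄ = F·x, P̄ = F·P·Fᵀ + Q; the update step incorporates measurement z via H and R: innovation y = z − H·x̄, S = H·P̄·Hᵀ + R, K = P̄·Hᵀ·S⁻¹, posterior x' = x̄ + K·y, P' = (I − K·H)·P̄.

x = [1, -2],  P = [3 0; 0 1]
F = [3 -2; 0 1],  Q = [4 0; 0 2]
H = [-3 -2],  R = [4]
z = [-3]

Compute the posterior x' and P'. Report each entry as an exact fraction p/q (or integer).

x̄ = F·x = [7, -2]
P̄ = F·P·Fᵀ + Q = [35 -2; -2 3]
y = z − H·x̄ = [14]
S = H·P̄·Hᵀ + R = [307]
K = P̄·Hᵀ·S⁻¹ = [-101/307; 0]
x' = x̄ + K·y = [735/307, -2]
P' = (I − K·H)·P̄ = [544/307 -2; -2 3]

x' = [735/307, -2]
P' = [544/307 -2; -2 3]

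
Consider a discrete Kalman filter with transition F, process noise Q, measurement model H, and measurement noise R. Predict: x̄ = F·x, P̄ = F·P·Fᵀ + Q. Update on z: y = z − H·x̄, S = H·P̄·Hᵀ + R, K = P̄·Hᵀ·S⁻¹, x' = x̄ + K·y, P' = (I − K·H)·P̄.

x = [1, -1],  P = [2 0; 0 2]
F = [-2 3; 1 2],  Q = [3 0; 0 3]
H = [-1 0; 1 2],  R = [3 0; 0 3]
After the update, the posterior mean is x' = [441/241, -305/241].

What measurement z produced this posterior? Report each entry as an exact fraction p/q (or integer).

z = [-3, -1]

x̄ = F·x = [-5, -1]
P̄ = F·P·Fᵀ + Q = [29 8; 8 13]
S = H·P̄·Hᵀ + R = [32 -45; -45 116]
K = P̄·Hᵀ·S⁻¹ = [-1339/1687 135/1687; 86/241 104/241]
x' − x̄ = [1646/241, -64/241] = K·y
y = (KᵀK)⁻¹·Kᵀ·(x' − x̄) = [-8, 6]
z = y + H·x̄ = [-8, 6] + [5, -7] = [-3, -1]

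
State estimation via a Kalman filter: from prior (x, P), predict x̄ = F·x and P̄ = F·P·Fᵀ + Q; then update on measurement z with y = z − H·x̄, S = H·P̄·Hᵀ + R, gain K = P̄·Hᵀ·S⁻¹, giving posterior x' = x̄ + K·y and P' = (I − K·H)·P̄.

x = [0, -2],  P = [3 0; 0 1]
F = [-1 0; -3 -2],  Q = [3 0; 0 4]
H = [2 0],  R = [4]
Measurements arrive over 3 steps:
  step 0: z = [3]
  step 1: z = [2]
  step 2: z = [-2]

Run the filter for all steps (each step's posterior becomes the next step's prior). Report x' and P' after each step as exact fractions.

step 0: x̄ = F·x = [0, 4]
step 0: P̄ = F·P·Fᵀ + Q = [6 9; 9 35]
step 0: y = z − H·x̄ = [3]
step 0: S = H·P̄·Hᵀ + R = [28]
step 0: K = P̄·Hᵀ·S⁻¹ = [3/7; 9/14]
step 0: x' = x̄ + K·y = [9/7, 83/14]
step 0: P' = (I − K·H)·P̄ = [6/7 9/7; 9/7 164/7]
step 1: x̄ = F·x = [-9/7, -110/7]
step 1: P̄ = F·P·Fᵀ + Q = [27/7 36/7; 36/7 846/7]
step 1: y = z − H·x̄ = [32/7]
step 1: S = H·P̄·Hᵀ + R = [136/7]
step 1: K = P̄·Hᵀ·S⁻¹ = [27/68; 9/17]
step 1: x' = x̄ + K·y = [9/17, -226/17]
step 1: P' = (I − K·H)·P̄ = [27/34 18/17; 18/17 1962/17]
step 2: x̄ = F·x = [-9/17, 25]
step 2: P̄ = F·P·Fᵀ + Q = [129/34 9/2; 9/2 971/2]
step 2: y = z − H·x̄ = [-16/17]
step 2: S = H·P̄·Hᵀ + R = [326/17]
step 2: K = P̄·Hᵀ·S⁻¹ = [129/326; 153/326]
step 2: x' = x̄ + K·y = [-147/163, 4003/163]
step 2: P' = (I − K·H)·P̄ = [129/163 153/163; 153/163 78448/163]

step 0: x' = [9/7, 83/14], P' = [6/7 9/7; 9/7 164/7]
step 1: x' = [9/17, -226/17], P' = [27/34 18/17; 18/17 1962/17]
step 2: x' = [-147/163, 4003/163], P' = [129/163 153/163; 153/163 78448/163]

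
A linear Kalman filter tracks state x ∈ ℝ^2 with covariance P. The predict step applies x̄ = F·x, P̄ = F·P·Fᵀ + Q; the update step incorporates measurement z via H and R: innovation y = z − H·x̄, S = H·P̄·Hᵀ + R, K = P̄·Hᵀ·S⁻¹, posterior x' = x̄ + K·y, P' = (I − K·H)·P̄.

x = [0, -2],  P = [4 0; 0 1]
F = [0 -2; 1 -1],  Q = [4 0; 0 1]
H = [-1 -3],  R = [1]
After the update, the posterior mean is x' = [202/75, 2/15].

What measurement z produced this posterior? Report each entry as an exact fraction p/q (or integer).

z = [-3]

x̄ = F·x = [4, 2]
P̄ = F·P·Fᵀ + Q = [8 2; 2 6]
S = H·P̄·Hᵀ + R = [75]
K = P̄·Hᵀ·S⁻¹ = [-14/75; -4/15]
x' − x̄ = [-98/75, -28/15] = K·y
y = (KᵀK)⁻¹·Kᵀ·(x' − x̄) = [7]
z = y + H·x̄ = [7] + [-10] = [-3]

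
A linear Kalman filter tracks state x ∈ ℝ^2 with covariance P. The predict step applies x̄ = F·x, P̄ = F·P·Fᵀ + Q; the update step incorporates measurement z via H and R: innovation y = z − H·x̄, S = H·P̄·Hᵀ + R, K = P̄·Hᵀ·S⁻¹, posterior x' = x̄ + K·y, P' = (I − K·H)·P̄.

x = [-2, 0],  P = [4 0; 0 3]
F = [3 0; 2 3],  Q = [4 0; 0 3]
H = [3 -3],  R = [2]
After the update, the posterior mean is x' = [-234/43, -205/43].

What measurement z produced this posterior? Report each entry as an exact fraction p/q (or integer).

x̄ = F·x = [-6, -4]
P̄ = F·P·Fᵀ + Q = [40 24; 24 46]
S = H·P̄·Hᵀ + R = [344]
K = P̄·Hᵀ·S⁻¹ = [6/43; -33/172]
x' − x̄ = [24/43, -33/43] = K·y
y = (KᵀK)⁻¹·Kᵀ·(x' − x̄) = [4]
z = y + H·x̄ = [4] + [-6] = [-2]

z = [-2]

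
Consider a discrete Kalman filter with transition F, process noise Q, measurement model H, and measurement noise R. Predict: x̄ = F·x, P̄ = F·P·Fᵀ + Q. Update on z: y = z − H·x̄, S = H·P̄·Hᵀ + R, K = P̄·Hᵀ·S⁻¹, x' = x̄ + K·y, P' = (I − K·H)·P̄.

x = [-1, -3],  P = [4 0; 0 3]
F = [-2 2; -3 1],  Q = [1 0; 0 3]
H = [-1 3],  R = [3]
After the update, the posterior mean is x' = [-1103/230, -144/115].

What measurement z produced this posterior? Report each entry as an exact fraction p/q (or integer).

x̄ = F·x = [-4, 0]
P̄ = F·P·Fᵀ + Q = [29 30; 30 42]
S = H·P̄·Hᵀ + R = [230]
K = P̄·Hᵀ·S⁻¹ = [61/230; 48/115]
x' − x̄ = [-183/230, -144/115] = K·y
y = (KᵀK)⁻¹·Kᵀ·(x' − x̄) = [-3]
z = y + H·x̄ = [-3] + [4] = [1]

z = [1]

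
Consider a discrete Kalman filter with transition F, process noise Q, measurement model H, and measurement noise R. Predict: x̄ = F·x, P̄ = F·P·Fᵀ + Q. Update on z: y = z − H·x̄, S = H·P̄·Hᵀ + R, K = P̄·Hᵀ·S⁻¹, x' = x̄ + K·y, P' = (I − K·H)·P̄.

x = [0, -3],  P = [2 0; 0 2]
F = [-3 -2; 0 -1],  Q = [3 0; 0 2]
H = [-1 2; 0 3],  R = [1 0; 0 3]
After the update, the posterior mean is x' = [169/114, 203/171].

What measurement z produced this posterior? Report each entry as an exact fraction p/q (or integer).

x̄ = F·x = [6, 3]
P̄ = F·P·Fᵀ + Q = [29 4; 4 4]
S = H·P̄·Hᵀ + R = [30 12; 12 39]
K = P̄·Hᵀ·S⁻¹ = [-107/114 34/57; 2/171 52/171]
x' − x̄ = [-515/114, -310/171] = K·y
y = (KᵀK)⁻¹·Kᵀ·(x' − x̄) = [1, -6]
z = y + H·x̄ = [1, -6] + [0, 9] = [1, 3]

z = [1, 3]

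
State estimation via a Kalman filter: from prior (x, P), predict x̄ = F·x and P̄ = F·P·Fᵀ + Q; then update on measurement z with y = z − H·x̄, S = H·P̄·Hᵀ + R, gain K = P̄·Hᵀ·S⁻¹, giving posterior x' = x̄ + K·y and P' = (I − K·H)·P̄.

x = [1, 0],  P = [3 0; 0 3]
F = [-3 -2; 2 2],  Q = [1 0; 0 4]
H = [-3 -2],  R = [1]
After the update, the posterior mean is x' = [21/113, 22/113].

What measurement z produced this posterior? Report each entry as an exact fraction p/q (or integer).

z = [-1]

x̄ = F·x = [-3, 2]
P̄ = F·P·Fᵀ + Q = [40 -30; -30 28]
S = H·P̄·Hᵀ + R = [113]
K = P̄·Hᵀ·S⁻¹ = [-60/113; 34/113]
x' − x̄ = [360/113, -204/113] = K·y
y = (KᵀK)⁻¹·Kᵀ·(x' − x̄) = [-6]
z = y + H·x̄ = [-6] + [5] = [-1]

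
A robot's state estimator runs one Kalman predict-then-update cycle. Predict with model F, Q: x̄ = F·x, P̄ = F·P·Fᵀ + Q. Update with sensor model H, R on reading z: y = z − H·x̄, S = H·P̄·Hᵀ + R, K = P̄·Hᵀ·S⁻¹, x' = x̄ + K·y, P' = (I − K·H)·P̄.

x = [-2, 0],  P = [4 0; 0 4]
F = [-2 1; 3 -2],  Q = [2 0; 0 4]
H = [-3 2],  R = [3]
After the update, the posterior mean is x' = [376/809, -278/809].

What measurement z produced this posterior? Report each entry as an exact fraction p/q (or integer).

x̄ = F·x = [4, -6]
P̄ = F·P·Fᵀ + Q = [22 -32; -32 56]
S = H·P̄·Hᵀ + R = [809]
K = P̄·Hᵀ·S⁻¹ = [-130/809; 208/809]
x' − x̄ = [-2860/809, 4576/809] = K·y
y = (KᵀK)⁻¹·Kᵀ·(x' − x̄) = [22]
z = y + H·x̄ = [22] + [-24] = [-2]

z = [-2]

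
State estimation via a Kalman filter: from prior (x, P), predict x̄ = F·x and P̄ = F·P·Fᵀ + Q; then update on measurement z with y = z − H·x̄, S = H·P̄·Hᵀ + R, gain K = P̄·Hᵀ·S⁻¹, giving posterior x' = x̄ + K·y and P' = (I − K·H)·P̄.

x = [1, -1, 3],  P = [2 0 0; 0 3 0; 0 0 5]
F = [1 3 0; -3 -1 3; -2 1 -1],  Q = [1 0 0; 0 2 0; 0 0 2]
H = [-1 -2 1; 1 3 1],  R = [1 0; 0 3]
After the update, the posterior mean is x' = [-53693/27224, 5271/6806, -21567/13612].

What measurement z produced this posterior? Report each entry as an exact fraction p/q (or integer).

z = [-1, -1]

x̄ = F·x = [-2, 7, -6]
P̄ = F·P·Fᵀ + Q = [30 -15 5; -15 68 -6; 5 -6 18]
S = H·P̄·Hᵀ + R = [275 -351; -351 547]
K = P̄·Hᵀ·S⁻¹ = [-775/27224 -995/27224; -1309/6806 1437/6806; 7715/13612 5075/13612]
x' − x̄ = [755/27224, -42371/6806, 60105/13612] = K·y
y = (KᵀK)⁻¹·Kᵀ·(x' − x̄) = [17, -14]
z = y + H·x̄ = [17, -14] + [-18, 13] = [-1, -1]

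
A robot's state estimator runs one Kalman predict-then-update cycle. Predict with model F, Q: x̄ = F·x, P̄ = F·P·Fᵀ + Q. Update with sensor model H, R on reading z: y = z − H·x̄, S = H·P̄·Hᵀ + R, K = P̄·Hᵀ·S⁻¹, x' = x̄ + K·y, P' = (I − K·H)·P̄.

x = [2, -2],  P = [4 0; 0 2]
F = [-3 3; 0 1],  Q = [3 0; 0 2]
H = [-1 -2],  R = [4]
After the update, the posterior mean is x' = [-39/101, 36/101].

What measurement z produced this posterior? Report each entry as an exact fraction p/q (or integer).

z = [-1]

x̄ = F·x = [-12, -2]
P̄ = F·P·Fᵀ + Q = [57 6; 6 4]
S = H·P̄·Hᵀ + R = [101]
K = P̄·Hᵀ·S⁻¹ = [-69/101; -14/101]
x' − x̄ = [1173/101, 238/101] = K·y
y = (KᵀK)⁻¹·Kᵀ·(x' − x̄) = [-17]
z = y + H·x̄ = [-17] + [16] = [-1]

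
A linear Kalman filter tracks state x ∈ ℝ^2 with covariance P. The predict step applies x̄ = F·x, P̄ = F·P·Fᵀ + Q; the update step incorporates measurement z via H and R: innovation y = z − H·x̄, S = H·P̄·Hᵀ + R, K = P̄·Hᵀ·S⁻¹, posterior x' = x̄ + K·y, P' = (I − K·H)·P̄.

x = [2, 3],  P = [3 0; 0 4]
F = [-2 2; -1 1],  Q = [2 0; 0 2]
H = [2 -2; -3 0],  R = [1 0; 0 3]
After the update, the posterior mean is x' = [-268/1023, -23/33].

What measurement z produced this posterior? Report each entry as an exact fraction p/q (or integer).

x̄ = F·x = [2, 1]
P̄ = F·P·Fᵀ + Q = [30 14; 14 9]
S = H·P̄·Hᵀ + R = [45 -96; -96 273]
K = P̄·Hᵀ·S⁻¹ = [32/1023 -326/1023; -14/33 -10/33]
x' − x̄ = [-2314/1023, -56/33] = K·y
y = (KᵀK)⁻¹·Kᵀ·(x' − x̄) = [-1, 7]
z = y + H·x̄ = [-1, 7] + [2, -6] = [1, 1]

z = [1, 1]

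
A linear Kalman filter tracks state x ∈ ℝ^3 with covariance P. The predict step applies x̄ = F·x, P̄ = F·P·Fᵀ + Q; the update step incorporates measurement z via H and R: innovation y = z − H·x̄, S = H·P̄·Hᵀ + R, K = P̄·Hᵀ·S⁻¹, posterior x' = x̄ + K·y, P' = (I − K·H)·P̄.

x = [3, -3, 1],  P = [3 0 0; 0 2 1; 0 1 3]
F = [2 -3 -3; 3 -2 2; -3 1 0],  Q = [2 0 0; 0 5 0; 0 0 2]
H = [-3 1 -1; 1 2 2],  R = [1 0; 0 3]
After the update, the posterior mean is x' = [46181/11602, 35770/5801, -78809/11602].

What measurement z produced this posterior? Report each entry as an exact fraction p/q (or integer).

z = [1, 2]

x̄ = F·x = [12, 17, -12]
P̄ = F·P·Fᵀ + Q = [77 12 -27; 12 44 -29; -27 -29 31]
S = H·P̄·Hᵀ + R = [593 -76; -76 88]
K = P̄·Hᵀ·S⁻¹ = [-3331/11602 13279/46408; 806/5801 13859/23204; 25/11602 -12043/46408]
x' − x̄ = [-93043/11602, -62847/5801, 60415/11602] = K·y
y = (KᵀK)⁻¹·Kᵀ·(x' − x̄) = [8, -20]
z = y + H·x̄ = [8, -20] + [-7, 22] = [1, 2]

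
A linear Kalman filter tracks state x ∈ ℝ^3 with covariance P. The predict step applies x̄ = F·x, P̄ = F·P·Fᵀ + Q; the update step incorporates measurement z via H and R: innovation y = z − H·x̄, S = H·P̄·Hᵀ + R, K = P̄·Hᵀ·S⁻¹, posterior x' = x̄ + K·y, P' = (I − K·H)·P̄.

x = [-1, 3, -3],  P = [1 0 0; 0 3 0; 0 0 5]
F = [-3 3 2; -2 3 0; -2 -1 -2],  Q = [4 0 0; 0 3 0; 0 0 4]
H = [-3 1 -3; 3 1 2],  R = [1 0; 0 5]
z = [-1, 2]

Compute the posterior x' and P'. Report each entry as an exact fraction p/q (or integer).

x' = [-49924/11899, 41630/11899, 271085/47596]
P' = [124729/11899 -59784/11899 -145484/11899; -59784/11899 49319/11899 75239/11899; -145484/11899 75239/11899 689471/47596]

x̄ = F·x = [6, 11, 5]
P̄ = F·P·Fᵀ + Q = [60 33 -23; 33 34 -5; -23 -5 31]
y = z − H·x̄ = [21, -37]
S = H·P̄·Hᵀ + R = [272 -342; -342 605]
K = P̄·Hᵀ·S⁻¹ = [2481/11899 4687/11899; 2954/11899 4089/11899; -21649/47596 -6591/23798]
x' = x̄ + K·y = [-49924/11899, 41630/11899, 271085/47596]
P' = (I − K·H)·P̄ = [124729/11899 -59784/11899 -145484/11899; -59784/11899 49319/11899 75239/11899; -145484/11899 75239/11899 689471/47596]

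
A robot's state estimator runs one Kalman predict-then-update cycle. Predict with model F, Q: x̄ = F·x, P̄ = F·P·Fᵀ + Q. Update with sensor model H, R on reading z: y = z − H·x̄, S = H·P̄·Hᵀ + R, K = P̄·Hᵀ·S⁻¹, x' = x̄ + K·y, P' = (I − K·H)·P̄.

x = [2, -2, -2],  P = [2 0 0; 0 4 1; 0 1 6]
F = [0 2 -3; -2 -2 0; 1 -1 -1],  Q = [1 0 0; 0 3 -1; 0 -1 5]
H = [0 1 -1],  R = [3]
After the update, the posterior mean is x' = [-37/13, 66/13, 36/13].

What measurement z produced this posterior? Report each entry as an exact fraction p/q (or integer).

z = [3]

x̄ = F·x = [2, 0, 6]
P̄ = F·P·Fᵀ + Q = [59 -10 11; -10 27 5; 11 5 19]
S = H·P̄·Hᵀ + R = [39]
K = P̄·Hᵀ·S⁻¹ = [-7/13; 22/39; -14/39]
x' − x̄ = [-63/13, 66/13, -42/13] = K·y
y = (KᵀK)⁻¹·Kᵀ·(x' − x̄) = [9]
z = y + H·x̄ = [9] + [-6] = [3]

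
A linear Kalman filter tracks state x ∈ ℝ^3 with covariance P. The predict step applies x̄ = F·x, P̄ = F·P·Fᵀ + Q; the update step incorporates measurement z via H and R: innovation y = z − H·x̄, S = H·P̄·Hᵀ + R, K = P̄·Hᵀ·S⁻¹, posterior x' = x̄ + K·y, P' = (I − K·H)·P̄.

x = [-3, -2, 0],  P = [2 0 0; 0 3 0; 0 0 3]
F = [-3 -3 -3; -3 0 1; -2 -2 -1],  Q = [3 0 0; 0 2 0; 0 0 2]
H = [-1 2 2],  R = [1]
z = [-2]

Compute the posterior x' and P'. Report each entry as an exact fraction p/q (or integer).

x' = [1695/148, -43/148, 755/148]
P' = [10659/148 177/148 5163/148; 177/148 379/148 -263/148; 5163/148 -263/148 2859/148]

x̄ = F·x = [15, 9, 10]
P̄ = F·P·Fᵀ + Q = [75 9 39; 9 23 9; 39 9 25]
y = z − H·x̄ = [-25]
S = H·P̄·Hᵀ + R = [148]
K = P̄·Hᵀ·S⁻¹ = [21/148; 55/148; 29/148]
x' = x̄ + K·y = [1695/148, -43/148, 755/148]
P' = (I − K·H)·P̄ = [10659/148 177/148 5163/148; 177/148 379/148 -263/148; 5163/148 -263/148 2859/148]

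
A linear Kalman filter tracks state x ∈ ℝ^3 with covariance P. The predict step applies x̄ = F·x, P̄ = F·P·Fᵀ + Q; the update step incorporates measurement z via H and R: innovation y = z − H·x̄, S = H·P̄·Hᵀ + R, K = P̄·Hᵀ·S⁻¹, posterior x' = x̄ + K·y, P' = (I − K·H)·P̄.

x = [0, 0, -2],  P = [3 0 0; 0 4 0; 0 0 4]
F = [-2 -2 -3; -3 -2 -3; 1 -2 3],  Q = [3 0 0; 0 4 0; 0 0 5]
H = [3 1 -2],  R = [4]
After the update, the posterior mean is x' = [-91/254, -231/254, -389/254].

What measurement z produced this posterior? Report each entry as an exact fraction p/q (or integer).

x̄ = F·x = [6, 6, -6]
P̄ = F·P·Fᵀ + Q = [67 70 -26; 70 83 -29; -26 -29 60]
S = H·P̄·Hᵀ + R = [1778]
K = P̄·Hᵀ·S⁻¹ = [323/1778; 351/1778; -227/1778]
x' − x̄ = [-1615/254, -1755/254, 1135/254] = K·y
y = (KᵀK)⁻¹·Kᵀ·(x' − x̄) = [-35]
z = y + H·x̄ = [-35] + [36] = [1]

z = [1]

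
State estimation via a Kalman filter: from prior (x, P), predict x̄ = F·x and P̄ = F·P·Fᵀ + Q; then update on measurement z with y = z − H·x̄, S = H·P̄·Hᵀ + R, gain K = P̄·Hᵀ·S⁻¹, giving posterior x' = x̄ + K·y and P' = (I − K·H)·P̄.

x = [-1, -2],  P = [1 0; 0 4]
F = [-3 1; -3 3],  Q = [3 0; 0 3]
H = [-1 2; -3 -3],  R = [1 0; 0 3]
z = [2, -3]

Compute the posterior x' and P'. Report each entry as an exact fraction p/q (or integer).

x' = [505/4636, 2199/2318]
P' = [2305/9272 -153/4636; -153/4636 339/2318]

x̄ = F·x = [1, -3]
P̄ = F·P·Fᵀ + Q = [16 21; 21 48]
y = z − H·x̄ = [9, -9]
S = H·P̄·Hᵀ + R = [125 -303; -303 957]
K = P̄·Hᵀ·S⁻¹ = [-2917/9272 -1999/9272; 1509/4636 -525/4636]
x' = x̄ + K·y = [505/4636, 2199/2318]
P' = (I − K·H)·P̄ = [2305/9272 -153/4636; -153/4636 339/2318]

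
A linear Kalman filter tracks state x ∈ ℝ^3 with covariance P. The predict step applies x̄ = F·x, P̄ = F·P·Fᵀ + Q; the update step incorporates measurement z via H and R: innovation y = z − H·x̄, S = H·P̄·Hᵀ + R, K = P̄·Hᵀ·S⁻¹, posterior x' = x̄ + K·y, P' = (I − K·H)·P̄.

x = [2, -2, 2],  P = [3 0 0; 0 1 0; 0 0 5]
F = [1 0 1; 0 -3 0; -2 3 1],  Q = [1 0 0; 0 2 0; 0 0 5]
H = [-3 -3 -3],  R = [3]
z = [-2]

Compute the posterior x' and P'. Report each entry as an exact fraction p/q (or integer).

x̄ = F·x = [4, 6, -8]
P̄ = F·P·Fᵀ + Q = [9 0 -1; 0 11 -9; -1 -9 31]
y = z − H·x̄ = [4]
S = H·P̄·Hᵀ + R = [282]
K = P̄·Hᵀ·S⁻¹ = [-4/47; -1/47; -21/94]
x' = x̄ + K·y = [172/47, 278/47, -418/47]
P' = (I − K·H)·P̄ = [327/47 -24/47 -299/47; -24/47 511/47 -486/47; -299/47 -486/47 1591/94]

x' = [172/47, 278/47, -418/47]
P' = [327/47 -24/47 -299/47; -24/47 511/47 -486/47; -299/47 -486/47 1591/94]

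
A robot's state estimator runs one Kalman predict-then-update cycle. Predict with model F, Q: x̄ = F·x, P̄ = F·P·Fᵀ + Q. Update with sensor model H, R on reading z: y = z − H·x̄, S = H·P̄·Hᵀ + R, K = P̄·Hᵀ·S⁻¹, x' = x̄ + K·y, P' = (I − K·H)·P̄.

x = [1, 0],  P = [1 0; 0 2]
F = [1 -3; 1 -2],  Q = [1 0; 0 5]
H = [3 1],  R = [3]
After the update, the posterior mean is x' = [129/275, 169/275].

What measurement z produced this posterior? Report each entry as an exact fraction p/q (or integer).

z = [2]

x̄ = F·x = [1, 1]
P̄ = F·P·Fᵀ + Q = [20 13; 13 14]
S = H·P̄·Hᵀ + R = [275]
K = P̄·Hᵀ·S⁻¹ = [73/275; 53/275]
x' − x̄ = [-146/275, -106/275] = K·y
y = (KᵀK)⁻¹·Kᵀ·(x' − x̄) = [-2]
z = y + H·x̄ = [-2] + [4] = [2]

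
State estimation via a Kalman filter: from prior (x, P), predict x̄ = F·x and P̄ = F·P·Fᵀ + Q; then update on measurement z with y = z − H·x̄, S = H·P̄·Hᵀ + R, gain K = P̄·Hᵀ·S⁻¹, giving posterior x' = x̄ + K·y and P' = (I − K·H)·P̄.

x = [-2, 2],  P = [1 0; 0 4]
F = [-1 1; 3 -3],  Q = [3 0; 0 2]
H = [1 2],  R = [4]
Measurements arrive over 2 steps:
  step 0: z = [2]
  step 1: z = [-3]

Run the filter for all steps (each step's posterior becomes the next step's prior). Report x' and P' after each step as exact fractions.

step 0: x̄ = F·x = [4, -12]
step 0: P̄ = F·P·Fᵀ + Q = [8 -15; -15 47]
step 0: y = z − H·x̄ = [22]
step 0: S = H·P̄·Hᵀ + R = [140]
step 0: K = P̄·Hᵀ·S⁻¹ = [-11/70; 79/140]
step 0: x' = x̄ + K·y = [19/35, 29/70]
step 0: P' = (I − K·H)·P̄ = [159/35 -181/70; -181/70 339/140]
step 1: x̄ = F·x = [-9/70, 27/70]
step 1: P̄ = F·P·Fᵀ + Q = [2119/140 -5097/140; -5097/140 15571/140]
step 1: y = z − H·x̄ = [-51/14]
step 1: S = H·P̄·Hᵀ + R = [8915/28]
step 1: K = P̄·Hᵀ·S⁻¹ = [-323/1783; 5209/8915]
step 1: x' = x̄ + K·y = [4737/8915, -15537/8915]
step 1: P' = (I − K·H)·P̄ = [41784/8915 -24122/8915; -24122/8915 22479/8915]

step 0: x' = [19/35, 29/70], P' = [159/35 -181/70; -181/70 339/140]
step 1: x' = [4737/8915, -15537/8915], P' = [41784/8915 -24122/8915; -24122/8915 22479/8915]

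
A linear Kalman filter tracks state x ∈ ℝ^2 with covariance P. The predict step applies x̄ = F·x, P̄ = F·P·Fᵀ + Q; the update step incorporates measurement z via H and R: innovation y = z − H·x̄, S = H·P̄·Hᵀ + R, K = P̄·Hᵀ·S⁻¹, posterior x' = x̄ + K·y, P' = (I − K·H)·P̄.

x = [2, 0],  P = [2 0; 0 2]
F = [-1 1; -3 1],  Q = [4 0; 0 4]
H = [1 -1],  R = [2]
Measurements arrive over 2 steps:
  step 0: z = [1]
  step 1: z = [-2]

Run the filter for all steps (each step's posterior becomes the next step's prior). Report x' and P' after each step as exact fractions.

step 0: x' = [-2, -10/3], P' = [8 8; 8 88/9]
step 1: x' = [-8/7, 20/21], P' = [340/63 328/63; 328/63 436/63]

step 0: x̄ = F·x = [-2, -6]
step 0: P̄ = F·P·Fᵀ + Q = [8 8; 8 24]
step 0: y = z − H·x̄ = [-3]
step 0: S = H·P̄·Hᵀ + R = [18]
step 0: K = P̄·Hᵀ·S⁻¹ = [0; -8/9]
step 0: x' = x̄ + K·y = [-2, -10/3]
step 0: P' = (I − K·H)·P̄ = [8 8; 8 88/9]
step 1: x̄ = F·x = [-4/3, 8/3]
step 1: P̄ = F·P·Fᵀ + Q = [52/9 16/9; 16/9 340/9]
step 1: y = z − H·x̄ = [2]
step 1: S = H·P̄·Hᵀ + R = [42]
step 1: K = P̄·Hᵀ·S⁻¹ = [2/21; -6/7]
step 1: x' = x̄ + K·y = [-8/7, 20/21]
step 1: P' = (I − K·H)·P̄ = [340/63 328/63; 328/63 436/63]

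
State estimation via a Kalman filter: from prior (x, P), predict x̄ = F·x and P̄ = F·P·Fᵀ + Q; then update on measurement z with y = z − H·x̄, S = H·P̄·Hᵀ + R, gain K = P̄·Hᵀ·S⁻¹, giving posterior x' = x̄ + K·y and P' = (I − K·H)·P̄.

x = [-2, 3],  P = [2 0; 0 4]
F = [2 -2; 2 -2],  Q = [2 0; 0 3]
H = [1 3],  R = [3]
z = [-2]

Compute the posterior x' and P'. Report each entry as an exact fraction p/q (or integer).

x̄ = F·x = [-10, -10]
P̄ = F·P·Fᵀ + Q = [26 24; 24 27]
y = z − H·x̄ = [38]
S = H·P̄·Hᵀ + R = [416]
K = P̄·Hᵀ·S⁻¹ = [49/208; 105/416]
x' = x̄ + K·y = [-109/104, -85/208]
P' = (I − K·H)·P̄ = [303/104 -153/208; -153/208 207/416]

x' = [-109/104, -85/208]
P' = [303/104 -153/208; -153/208 207/416]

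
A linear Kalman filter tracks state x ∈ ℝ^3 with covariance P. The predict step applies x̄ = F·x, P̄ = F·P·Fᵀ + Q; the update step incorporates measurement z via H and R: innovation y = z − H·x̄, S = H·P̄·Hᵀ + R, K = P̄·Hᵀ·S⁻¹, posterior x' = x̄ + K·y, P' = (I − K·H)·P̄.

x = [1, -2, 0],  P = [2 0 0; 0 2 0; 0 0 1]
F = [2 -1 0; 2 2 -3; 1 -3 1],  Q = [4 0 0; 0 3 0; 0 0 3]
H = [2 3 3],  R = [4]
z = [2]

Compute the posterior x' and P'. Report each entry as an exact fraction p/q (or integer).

x̄ = F·x = [4, -2, 7]
P̄ = F·P·Fᵀ + Q = [14 4 10; 4 28 -11; 10 -11 24]
y = z − H·x̄ = [-21]
S = H·P̄·Hᵀ + R = [498]
K = P̄·Hᵀ·S⁻¹ = [35/249; 59/498; 59/498]
x' = x̄ + K·y = [87/83, -745/166, 749/166]
P' = (I − K·H)·P̄ = [1036/249 -1069/249 425/249; -1069/249 10463/498 -8959/498; 425/249 -8959/498 8471/498]

x' = [87/83, -745/166, 749/166]
P' = [1036/249 -1069/249 425/249; -1069/249 10463/498 -8959/498; 425/249 -8959/498 8471/498]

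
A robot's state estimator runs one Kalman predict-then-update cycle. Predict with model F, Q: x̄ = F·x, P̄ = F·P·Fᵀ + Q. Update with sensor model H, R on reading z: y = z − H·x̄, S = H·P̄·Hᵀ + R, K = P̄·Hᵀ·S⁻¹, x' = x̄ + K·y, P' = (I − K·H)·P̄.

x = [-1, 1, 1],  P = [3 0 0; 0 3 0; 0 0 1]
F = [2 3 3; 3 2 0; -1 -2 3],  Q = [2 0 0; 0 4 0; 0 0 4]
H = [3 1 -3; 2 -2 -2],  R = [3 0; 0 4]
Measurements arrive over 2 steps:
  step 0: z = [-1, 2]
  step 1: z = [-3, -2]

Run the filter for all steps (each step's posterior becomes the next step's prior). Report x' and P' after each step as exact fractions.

step 0: x' = [69828/23791, -25159/23791, 69478/23791], P' = [255538/23791 2304/23791 252371/23791; 2304/23791 16869/23791 2133/23791; 252371/23791 2133/23791 255108/23791]
step 1: x' = [1454471027/697421473, 99532434/697421473, 2173926124/697421473], P' = [8213663771/697421473 546319269/697421473 8121594930/697421473; 546319269/697421473 496611678/697421473 538768521/697421473; 8121594930/697421473 538768521/697421473 8201373484/697421473]

step 0: x̄ = F·x = [4, -1, 2]
step 0: P̄ = F·P·Fᵀ + Q = [50 36 -15; 36 43 -21; -15 -21 28]
step 0: y = z − H·x̄ = [-6, -4]
step 0: S = H·P̄·Hᵀ + R = [1360 334; 334 152]
step 0: K = P̄·Hᵀ·S⁻¹ = [3935/23791 863/47582; 5794/23791 -8349/23791; -2026/23791 -2435/23791]
step 0: x' = x̄ + K·y = [69828/23791, -25159/23791, 69478/23791]
step 0: P' = (I − K·H)·P̄ = [255538/23791 2304/23791 252371/23791; 2304/23791 16869/23791 2133/23791; 252371/23791 2133/23791 255108/23791]
step 1: x̄ = F·x = [272613/23791, 159166/23791, 188924/23791]
step 1: P̄ = F·P·Fᵀ + Q = [6612021/23791 3948531/23791 2431066/23791; 3948531/23791 2490130/23791 1431615/23791; 2431066/23791 1431615/23791 1183544/23791]
step 1: y = z − H·x̄ = [-481606/23791, 103372/23791]
step 1: S = H·P̄·Hᵀ + R = [44063896/23791 2552674/23791; 2552674/23791 1654088/23791]
step 1: K = P̄·Hᵀ·S⁻¹ = [274175264/697421473 -227125214/697421473; 173087974/697421473 -244530465/697421473; 99810953/697421473 -618547075/1394842946]
step 1: x' = x̄ + K·y = [1454471027/697421473, 99532434/697421473, 2173926124/697421473]
step 1: P' = (I − K·H)·P̄ = [8213663771/697421473 546319269/697421473 8121594930/697421473; 546319269/697421473 496611678/697421473 538768521/697421473; 8121594930/697421473 538768521/697421473 8201373484/697421473]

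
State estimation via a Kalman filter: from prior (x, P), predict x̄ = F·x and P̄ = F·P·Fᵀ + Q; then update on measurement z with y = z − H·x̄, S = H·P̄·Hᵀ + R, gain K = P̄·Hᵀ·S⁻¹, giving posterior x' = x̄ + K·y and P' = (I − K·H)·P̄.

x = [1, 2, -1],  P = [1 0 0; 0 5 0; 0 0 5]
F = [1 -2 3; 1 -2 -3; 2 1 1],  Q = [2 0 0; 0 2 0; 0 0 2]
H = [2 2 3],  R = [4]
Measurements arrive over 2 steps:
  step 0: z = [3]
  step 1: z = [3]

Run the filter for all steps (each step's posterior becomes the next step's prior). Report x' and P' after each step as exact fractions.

step 0: x̄ = F·x = [-6, 0, 3]
step 0: P̄ = F·P·Fᵀ + Q = [68 -24 7; -24 68 -23; 7 -23 16]
step 0: y = z − H·x̄ = [6]
step 0: S = H·P̄·Hᵀ + R = [308]
step 0: K = P̄·Hᵀ·S⁻¹ = [109/308; 19/308; 4/77]
step 0: x' = x̄ + K·y = [-597/154, 57/154, 255/77]
step 0: P' = (I − K·H)·P̄ = [9063/308 -9463/308 103/77; -9463/308 20583/308 -1847/77; 103/77 -1847/77 1168/77]
step 1: x̄ = F·x = [117/22, -2241/154, -57/14]
step 1: P̄ = F·P·Fᵀ + Q = [37577/44 12457/44 193/4; 12457/44 80783/308 2383/28; 193/4 2383/28 1013/28]
step 1: y = z − H·x̄ = [741/22]
step 1: S = H·P̄·Hᵀ + R = [381041/44]
step 1: K = P̄·Hᵀ·S⁻¹ = [106437/381041; 59229/381041; 16511/381041]
step 1: x' = x̄ + K·y = [5611437/381041, -24849639/2667287, -6966825/2667287]
step 1: P' = (I − K·H)·P̄ = [67944152/381041 -35398394/381041 -21555256/381041; -35398394/381041 141479864/2667287 71425400/2667287; -21555256/381041 71425400/2667287 53128364/2667287]

step 0: x' = [-597/154, 57/154, 255/77], P' = [9063/308 -9463/308 103/77; -9463/308 20583/308 -1847/77; 103/77 -1847/77 1168/77]
step 1: x' = [5611437/381041, -24849639/2667287, -6966825/2667287], P' = [67944152/381041 -35398394/381041 -21555256/381041; -35398394/381041 141479864/2667287 71425400/2667287; -21555256/381041 71425400/2667287 53128364/2667287]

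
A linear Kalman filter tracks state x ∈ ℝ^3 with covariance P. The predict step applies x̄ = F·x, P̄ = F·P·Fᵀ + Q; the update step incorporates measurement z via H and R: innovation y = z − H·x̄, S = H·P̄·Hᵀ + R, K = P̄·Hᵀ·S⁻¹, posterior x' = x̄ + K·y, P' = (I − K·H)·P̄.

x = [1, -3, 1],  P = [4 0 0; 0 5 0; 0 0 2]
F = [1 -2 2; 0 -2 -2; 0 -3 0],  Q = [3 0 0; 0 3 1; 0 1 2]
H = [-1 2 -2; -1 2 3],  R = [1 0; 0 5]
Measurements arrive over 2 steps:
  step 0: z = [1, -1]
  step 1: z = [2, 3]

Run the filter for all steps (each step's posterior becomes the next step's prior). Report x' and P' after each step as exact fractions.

step 0: x̄ = F·x = [9, 4, 9]
step 0: P̄ = F·P·Fᵀ + Q = [35 12 30; 12 31 31; 30 31 47]
step 0: y = z − H·x̄ = [20, -27]
step 0: S = H·P̄·Hᵀ + R = [172 -139; -139 731]
step 0: K = P̄·Hᵀ·S⁻¹ = [-40920/106411 3719/106411; 11105/106411 22928/106411; -21275/106411 21138/106411]
step 0: x' = x̄ + K·y = [38886/106411, 28688/106411, -38527/106411]
step 0: P' = (I − K·H)·P̄ = [525264/106411 254075/106411 11903/106411; 254075/106411 153297/106411 20707/106411; 11903/106411 20707/106411 25393/106411]
step 1: x̄ = F·x = [-95544/106411, 19678/106411, -86064/106411]
step 1: P̄ = F·P·Fᵀ + Q = [424913/106411 -20340/106411 33315/106411; -20340/106411 1199649/106411 1150435/106411; 33315/106411 1150435/106411 1592495/106411]
step 1: y = z − H·x̄ = [-94206/106411, 442525/106411]
step 1: S = H·P̄·Hᵀ + R = [2711040/106411 -1982546/106411; -1982546/106411 33774709/106411]
step 1: K = P̄·Hᵀ·S⁻¹ = [-13518405/63349508 -739673/31674754; 5656865/31674754 2918984/15837377; -159936325/823543604 81197095/411771802]
step 1: x' = x̄ + K·y = [-12766063/15837377, 12563701/15837377, 37714601/205885901]
step 1: P' = (I − K·H)·P̄ = [180266171/63349508 42299109/31674754 1224335/63349508; 42299109/31674754 14342291/15837377 4706595/31674754; 1224335/63349508 4706595/31674754 194381455/823543604]

step 0: x' = [38886/106411, 28688/106411, -38527/106411], P' = [525264/106411 254075/106411 11903/106411; 254075/106411 153297/106411 20707/106411; 11903/106411 20707/106411 25393/106411]
step 1: x' = [-12766063/15837377, 12563701/15837377, 37714601/205885901], P' = [180266171/63349508 42299109/31674754 1224335/63349508; 42299109/31674754 14342291/15837377 4706595/31674754; 1224335/63349508 4706595/31674754 194381455/823543604]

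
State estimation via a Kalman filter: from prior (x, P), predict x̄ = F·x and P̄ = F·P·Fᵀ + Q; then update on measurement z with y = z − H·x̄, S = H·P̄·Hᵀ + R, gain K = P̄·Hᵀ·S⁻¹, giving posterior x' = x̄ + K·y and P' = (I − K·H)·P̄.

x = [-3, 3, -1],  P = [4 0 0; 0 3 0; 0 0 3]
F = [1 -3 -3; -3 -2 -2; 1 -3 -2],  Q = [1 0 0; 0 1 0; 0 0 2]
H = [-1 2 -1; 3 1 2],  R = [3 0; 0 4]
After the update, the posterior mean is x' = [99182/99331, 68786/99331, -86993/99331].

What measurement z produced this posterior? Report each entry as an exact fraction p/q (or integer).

z = [1, 2]

x̄ = F·x = [-9, 5, -10]
P̄ = F·P·Fᵀ + Q = [59 24 49; 24 61 18; 49 18 45]
S = H·P̄·Hᵀ + R = [281 -216; -216 1580]
K = P̄·Hᵀ·S⁻¹ = [-7554/99331 71059/397324; 40726/99331 64769/397324; -9140/99331 59127/397324]
x' − x̄ = [993161/99331, -427869/99331, 906317/99331] = K·y
y = (KᵀK)⁻¹·Kᵀ·(x' − x̄) = [-28, 44]
z = y + H·x̄ = [-28, 44] + [29, -42] = [1, 2]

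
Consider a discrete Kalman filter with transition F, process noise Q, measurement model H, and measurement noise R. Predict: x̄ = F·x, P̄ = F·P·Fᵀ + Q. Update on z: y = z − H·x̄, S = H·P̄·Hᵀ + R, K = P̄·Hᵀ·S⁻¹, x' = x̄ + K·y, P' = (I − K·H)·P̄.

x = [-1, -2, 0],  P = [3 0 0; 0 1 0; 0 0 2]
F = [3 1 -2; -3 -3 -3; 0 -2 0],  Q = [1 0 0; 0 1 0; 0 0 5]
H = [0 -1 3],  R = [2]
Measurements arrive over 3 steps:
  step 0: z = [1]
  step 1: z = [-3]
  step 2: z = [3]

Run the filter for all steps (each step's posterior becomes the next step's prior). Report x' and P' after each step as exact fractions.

step 0: x' = [-89/17, 496/51, 61/17], P' = [605/17 -232/17 -76/17; -232/17 4241/102 463/34; -76/17 463/34 159/34]
step 1: x' = [32056/11979, -242020/11979, -8455/1089], P' = [2789915/23958 -2939554/11979 -88708/1089; -2939554/11979 7723582/11979 234142/1089; -88708/1089 234142/1089 7120/99]
step 2: x' = [-49626034/5880237, 78920323/1960079, 254476832/17640711], P' = [1989421727/17640711 -4736336489/17640711 -1575504049/17640711; -4736336489/17640711 14106186635/17640711 4711952011/17640711; -1575504049/17640711 4711952011/17640711 525955415/5880237]

step 0: x̄ = F·x = [-5, 9, 4]
step 0: P̄ = F·P·Fᵀ + Q = [37 -18 -2; -18 55 6; -2 6 9]
step 0: y = z − H·x̄ = [-2]
step 0: S = H·P̄·Hᵀ + R = [102]
step 0: K = P̄·Hᵀ·S⁻¹ = [2/17; -37/102; 7/34]
step 0: x' = x̄ + K·y = [-89/17, 496/51, 61/17]
step 0: P' = (I − K·H)·P̄ = [605/17 -232/17 -76/17; -232/17 4241/102 463/34; -76/17 463/34 159/34]
step 1: x̄ = F·x = [-671/51, -412/17, -992/51]
step 1: P̄ = F·P·Fᵀ + Q = [30485/102 -3382/17 2713/51; -3382/17 11162/17 4238/17; 2713/51 4238/17 8737/51]
step 1: y = z − H·x̄ = [529/17]
step 1: S = H·P̄·Hᵀ + R = [11979/17]
step 1: K = P̄·Hᵀ·S⁻¹ = [6095/11979; 1552/11979; 409/1089]
step 1: x' = x̄ + K·y = [32056/11979, -242020/11979, -8455/1089]
step 1: P' = (I − K·H)·P̄ = [2789915/23958 -2939554/11979 -88708/1089; -2939554/11979 7723582/11979 234142/1089; -88708/1089 234142/1089 7120/99]
step 2: x̄ = F·x = [4462/1331, 302969/3993, 484040/11979]
step 2: P̄ = F·P·Fᵀ + Q = [5004095/7986 3416101/2662 4164136/3993; 3416101/2662 14603661/2662 14719180/3993; 4164136/3993 14719180/3993 30954223/11979]
step 2: y = z − H·x̄ = [-5124/121]
step 2: S = H·P̄·Hᵀ + R = [145791/22]
step 2: K = P̄·Hᵀ·S⁻¹ = [446561/1603701; 1348609/1603701; 983942/1603701]
step 2: x' = x̄ + K·y = [-49626034/5880237, 78920323/1960079, 254476832/17640711]
step 2: P' = (I − K·H)·P̄ = [1989421727/17640711 -4736336489/17640711 -1575504049/17640711; -4736336489/17640711 14106186635/17640711 4711952011/17640711; -1575504049/17640711 4711952011/17640711 525955415/5880237]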